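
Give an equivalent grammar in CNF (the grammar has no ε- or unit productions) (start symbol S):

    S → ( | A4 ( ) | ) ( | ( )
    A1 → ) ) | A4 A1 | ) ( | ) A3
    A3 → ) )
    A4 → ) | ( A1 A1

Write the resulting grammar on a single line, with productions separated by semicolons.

Introduce a nonterminal for each terminal appearing in a rule of length ≥ 2: X1 → (, X2 → ).
Binarize each right-hand side of length ≥ 3 by chaining fresh nonterminals (Y1, Y2, …): affected rules were S → A4 X1 X2; A4 → X1 A1 A1.

S → ( | A4 Y1 | X2 X1 | X1 X2; A1 → X2 X2 | A4 A1 | X2 X1 | X2 A3; A3 → X2 X2; A4 → ) | X1 Y2; X1 → (; X2 → ); Y1 → X1 X2; Y2 → A1 A1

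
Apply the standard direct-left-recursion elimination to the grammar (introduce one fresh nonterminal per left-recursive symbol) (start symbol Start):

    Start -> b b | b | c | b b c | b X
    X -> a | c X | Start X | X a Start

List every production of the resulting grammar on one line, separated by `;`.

Start -> b b | b | c | b b c | b X; X -> a X1 | c X X1 | Start X X1; X1 -> a Start X1 | ε

Directly left-recursive nonterminal: X.
For X: α = {a Start}, β = {a, c X, Start X}. Rewrite as X → β X1 and X1 → α X1 | ε.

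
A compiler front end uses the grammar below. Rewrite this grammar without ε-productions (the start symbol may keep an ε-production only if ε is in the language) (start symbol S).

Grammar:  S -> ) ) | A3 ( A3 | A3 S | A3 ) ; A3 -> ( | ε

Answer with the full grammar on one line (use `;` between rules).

The nullable symbols are {A3}.
ε ∉ L(G), so no ε-production is kept.
Expand every rule over subsets of its nullable positions: S → A3 ( A3 gives A3 ( A3 | A3 ( | ( A3 | (. S → A3 ) gives A3 ) | ).

S -> ) ) | A3 ( A3 | A3 ( | ( A3 | ( | A3 S | A3 ) | ); A3 -> (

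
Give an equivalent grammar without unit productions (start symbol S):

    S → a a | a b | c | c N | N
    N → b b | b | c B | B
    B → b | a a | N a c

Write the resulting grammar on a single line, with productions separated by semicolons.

Unit pairs: N ⇒* {B}; S ⇒* {B, N}.
Replace each nonterminal's rules with the union of the non-unit rules of every nonterminal it unit-derives.

S → b | a a | N a c | a b | c | c N | b b | c B; N → b | a a | N a c | b b | c B; B → b | a a | N a c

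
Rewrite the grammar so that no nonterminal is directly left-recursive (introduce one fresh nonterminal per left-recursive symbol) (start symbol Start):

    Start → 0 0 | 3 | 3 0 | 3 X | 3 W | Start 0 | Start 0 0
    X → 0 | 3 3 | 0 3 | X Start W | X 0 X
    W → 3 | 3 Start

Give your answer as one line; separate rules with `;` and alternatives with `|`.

Left recursion appears on Start, X.
For Start: α = {0, 0 0}, β = {0 0, 3, 3 0, 3 X, 3 W}. Rewrite as Start → β Start1 and Start1 → α Start1 | ε.
For X: α = {Start W, 0 X}, β = {0, 3 3, 0 3}. Rewrite as X → β X1 and X1 → α X1 | ε.

Start → 0 0 Start1 | 3 Start1 | 3 0 Start1 | 3 X Start1 | 3 W Start1; X → 0 X1 | 3 3 X1 | 0 3 X1; W → 3 | 3 Start; Start1 → 0 Start1 | 0 0 Start1 | ε; X1 → Start W X1 | 0 X X1 | ε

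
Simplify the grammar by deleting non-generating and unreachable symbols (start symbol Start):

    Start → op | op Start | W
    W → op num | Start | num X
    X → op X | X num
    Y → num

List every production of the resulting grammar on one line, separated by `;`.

Start → op | op Start | W; W → op num | Start

Generating nonterminals: {Start, W, Y}.
Reachable from Start after that: {Start, W}.
Removed useless symbols: {X, Y} and every production mentioning them.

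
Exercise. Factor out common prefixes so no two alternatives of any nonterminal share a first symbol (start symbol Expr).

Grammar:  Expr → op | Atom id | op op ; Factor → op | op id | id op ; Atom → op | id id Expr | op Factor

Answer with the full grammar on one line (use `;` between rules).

Expr has alternatives sharing prefix 'op': factor to Expr → op Expr1 with Expr1 → ε | op.
Factor has alternatives sharing prefix 'op': factor to Factor → op Factor1 with Factor1 → ε | id.
Atom has alternatives sharing prefix 'op': factor to Atom → op Atom1 with Atom1 → ε | Factor.

Expr → Atom id | op Expr1; Factor → id op | op Factor1; Atom → id id Expr | op Atom1; Expr1 → ε | op; Factor1 → ε | id; Atom1 → ε | Factor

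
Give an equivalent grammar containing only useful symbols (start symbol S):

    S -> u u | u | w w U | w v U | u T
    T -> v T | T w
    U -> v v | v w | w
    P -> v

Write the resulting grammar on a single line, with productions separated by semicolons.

S -> u u | u | w w U | w v U; U -> v v | v w | w

Generating nonterminals: {P, S, U}.
Reachable from S after that: {S, U}.
Removed useless symbols: {P, T} and every production mentioning them.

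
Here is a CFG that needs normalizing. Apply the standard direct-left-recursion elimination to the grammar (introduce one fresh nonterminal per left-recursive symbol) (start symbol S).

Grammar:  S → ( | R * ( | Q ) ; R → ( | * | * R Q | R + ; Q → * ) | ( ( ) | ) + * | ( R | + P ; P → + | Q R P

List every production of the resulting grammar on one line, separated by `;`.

R is directly left-recursive.
For R: α = {+}, β = {(, *, * R Q}. Rewrite as R → β R' and R' → α R' | ε.

S → ( | R * ( | Q ); R → ( R' | * R' | * R Q R'; Q → * ) | ( ( ) | ) + * | ( R | + P; P → + | Q R P; R' → + R' | ε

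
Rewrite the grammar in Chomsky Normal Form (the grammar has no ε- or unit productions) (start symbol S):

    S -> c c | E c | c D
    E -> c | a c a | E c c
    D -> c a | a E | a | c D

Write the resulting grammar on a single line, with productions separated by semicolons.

Introduce a nonterminal for each terminal appearing in a rule of length ≥ 2: X1 → c, X2 → a.
Binarize each right-hand side of length ≥ 3 by chaining fresh nonterminals (Y1, Y2, …): affected rules were E → X2 X1 X2; E → E X1 X1.

S -> X1 X1 | E X1 | X1 D; E -> c | X2 Y1 | E Y2; D -> X1 X2 | X2 E | a | X1 D; X1 -> c; X2 -> a; Y1 -> X1 X2; Y2 -> X1 X1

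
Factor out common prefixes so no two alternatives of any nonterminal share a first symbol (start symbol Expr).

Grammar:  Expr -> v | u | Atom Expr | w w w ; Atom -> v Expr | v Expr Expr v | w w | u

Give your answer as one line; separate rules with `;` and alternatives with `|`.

Expr -> v | u | Atom Expr | w w w; Atom -> w w | u | v Expr Atom1; Atom1 -> ε | Expr v

Atom has alternatives sharing prefix 'v Expr': factor to Atom → v Expr Atom1 with Atom1 → ε | Expr v.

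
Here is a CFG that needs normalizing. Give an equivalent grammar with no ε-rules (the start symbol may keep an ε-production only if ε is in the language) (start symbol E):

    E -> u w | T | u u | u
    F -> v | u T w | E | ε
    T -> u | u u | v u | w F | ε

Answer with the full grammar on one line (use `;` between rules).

E -> u w | T | u u | u | ε; F -> v | u T w | u w | E; T -> u | u u | v u | w F | w

Nullable nonterminals: {E, F, T}.
ε ∈ L(G) since E is nullable, so keep E → ε.
Add the nullable-subset variants: F → u T w gives u T w | u w. T → w F gives w F | w.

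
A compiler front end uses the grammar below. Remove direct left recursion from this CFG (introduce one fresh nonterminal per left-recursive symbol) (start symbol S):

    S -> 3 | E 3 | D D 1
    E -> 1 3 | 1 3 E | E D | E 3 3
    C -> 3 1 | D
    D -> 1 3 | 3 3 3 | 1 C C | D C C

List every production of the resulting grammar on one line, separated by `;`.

S -> 3 | E 3 | D D 1; E -> 1 3 E' | 1 3 E E'; C -> 3 1 | D; D -> 1 3 D' | 3 3 3 D' | 1 C C D'; E' -> D E' | 3 3 E' | ε; D' -> C C D' | ε

Left recursion appears on E, D.
For E: α = {D, 3 3}, β = {1 3, 1 3 E}. Rewrite as E → β E' and E' → α E' | ε.
For D: α = {C C}, β = {1 3, 3 3 3, 1 C C}. Rewrite as D → β D' and D' → α D' | ε.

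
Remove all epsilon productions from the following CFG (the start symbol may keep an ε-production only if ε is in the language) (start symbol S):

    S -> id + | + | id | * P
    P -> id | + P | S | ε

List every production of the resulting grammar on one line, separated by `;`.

Nullable nonterminals: {P}.
ε ∉ L(G), so no ε-production is kept.
Expand every rule over subsets of its nullable positions: S → * P gives * P | *. P → + P gives + P | +.

S -> id + | + | id | * P | *; P -> id | + P | + | S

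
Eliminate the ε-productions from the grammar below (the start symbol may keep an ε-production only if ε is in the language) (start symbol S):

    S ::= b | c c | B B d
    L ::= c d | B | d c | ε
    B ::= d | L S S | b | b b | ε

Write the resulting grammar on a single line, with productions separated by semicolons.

Nullable set = {B, L}.
ε ∉ L(G), so no ε-production is kept.
Expand every rule over subsets of its nullable positions: S → B B d gives B B d | B d | d. B → L S S gives L S S | S S.

S ::= b | c c | B B d | B d | d; L ::= c d | B | d c; B ::= d | L S S | S S | b | b b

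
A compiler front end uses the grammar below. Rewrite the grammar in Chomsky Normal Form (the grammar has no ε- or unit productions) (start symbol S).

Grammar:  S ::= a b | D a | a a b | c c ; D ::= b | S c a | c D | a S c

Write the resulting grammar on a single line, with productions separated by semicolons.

S ::= X1 X2 | D X1 | X1 Y1 | X3 X3; D ::= b | S Y2 | X3 D | X1 Y3; X1 ::= a; X2 ::= b; X3 ::= c; Y1 ::= X1 X2; Y2 ::= X3 X1; Y3 ::= S X3

Introduce a nonterminal for each terminal appearing in a rule of length ≥ 2: X1 → a, X2 → b, X3 → c.
Binarize each right-hand side of length ≥ 3 by chaining fresh nonterminals (Y1, Y2, …): affected rules were S → X1 X1 X2; D → S X3 X1; D → X1 S X3.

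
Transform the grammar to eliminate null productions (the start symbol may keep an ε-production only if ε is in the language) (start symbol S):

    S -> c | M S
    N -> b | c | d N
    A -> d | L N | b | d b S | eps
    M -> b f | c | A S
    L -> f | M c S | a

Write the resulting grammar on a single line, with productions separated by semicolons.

S -> c | M S; N -> b | c | d N; A -> d | L N | b | d b S; M -> b f | c | A S | S; L -> f | M c S | a

Nullable nonterminals: {A}.
ε ∉ L(G), so no ε-production is kept.
For each production, add variants omitting each subset of nullable occurrences: M → A S gives A S | S.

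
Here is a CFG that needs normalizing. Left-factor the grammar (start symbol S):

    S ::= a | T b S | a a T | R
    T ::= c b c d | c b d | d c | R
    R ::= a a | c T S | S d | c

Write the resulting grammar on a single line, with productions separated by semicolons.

S ::= T b S | R | a S'; T ::= d c | R | c b T'; R ::= a a | S d | c R'; S' ::= ε | a T; T' ::= c d | d; R' ::= T S | ε

S has alternatives sharing prefix 'a': factor to S → a S' with S' → ε | a T.
T has alternatives sharing prefix 'c b': factor to T → c b T' with T' → c d | d.
R has alternatives sharing prefix 'c': factor to R → c R' with R' → T S | ε.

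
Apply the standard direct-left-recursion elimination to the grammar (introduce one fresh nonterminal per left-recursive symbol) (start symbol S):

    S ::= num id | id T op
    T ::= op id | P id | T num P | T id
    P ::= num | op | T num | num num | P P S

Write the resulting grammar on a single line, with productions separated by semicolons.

Directly left-recursive nonterminals: T, P.
For T: α = {num P, id}, β = {op id, P id}. Rewrite as T → β T' and T' → α T' | ε.
For P: α = {P S}, β = {num, op, T num, num num}. Rewrite as P → β P' and P' → α P' | ε.

S ::= num id | id T op; T ::= op id T' | P id T'; P ::= num P' | op P' | T num P' | num num P'; T' ::= num P T' | id T' | ε; P' ::= P S P' | ε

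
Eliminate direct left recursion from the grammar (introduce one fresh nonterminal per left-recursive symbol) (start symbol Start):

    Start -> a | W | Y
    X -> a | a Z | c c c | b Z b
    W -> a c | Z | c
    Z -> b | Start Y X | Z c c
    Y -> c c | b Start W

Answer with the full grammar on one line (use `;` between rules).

Directly left-recursive nonterminal: Z.
For Z: α = {c c}, β = {b, Start Y X}. Rewrite as Z → β Z1 and Z1 → α Z1 | ε.

Start -> a | W | Y; X -> a | a Z | c c c | b Z b; W -> a c | Z | c; Z -> b Z1 | Start Y X Z1; Y -> c c | b Start W; Z1 -> c c Z1 | eps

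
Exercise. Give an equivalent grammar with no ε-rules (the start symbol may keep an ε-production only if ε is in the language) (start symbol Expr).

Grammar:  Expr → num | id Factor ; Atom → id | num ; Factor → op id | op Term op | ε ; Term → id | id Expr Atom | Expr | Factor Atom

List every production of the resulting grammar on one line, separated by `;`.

Expr → num | id Factor | id; Atom → id | num; Factor → op id | op Term op; Term → id | id Expr Atom | Expr | Factor Atom | Atom

The nullable symbols are {Factor}.
ε ∉ L(G), so no ε-production is kept.
Expand every rule over subsets of its nullable positions: Expr → id Factor gives id Factor | id. Term → Factor Atom gives Factor Atom | Atom.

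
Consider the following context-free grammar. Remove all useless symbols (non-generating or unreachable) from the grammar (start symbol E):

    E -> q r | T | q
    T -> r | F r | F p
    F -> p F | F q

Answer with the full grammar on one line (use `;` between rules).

E -> q r | T | q; T -> r

Generating nonterminals: {E, T}.
Reachable from E after that: {E, T}.
Removed useless symbols: {F} and every production mentioning them.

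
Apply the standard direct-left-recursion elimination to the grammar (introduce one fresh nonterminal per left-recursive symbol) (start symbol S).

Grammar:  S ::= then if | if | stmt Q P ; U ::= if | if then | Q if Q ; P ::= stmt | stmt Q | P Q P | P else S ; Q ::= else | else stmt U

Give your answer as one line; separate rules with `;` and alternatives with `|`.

S ::= then if | if | stmt Q P; U ::= if | if then | Q if Q; P ::= stmt P' | stmt Q P'; Q ::= else | else stmt U; P' ::= Q P P' | else S P' | ε

Directly left-recursive nonterminal: P.
For P: α = {Q P, else S}, β = {stmt, stmt Q}. Rewrite as P → β P' and P' → α P' | ε.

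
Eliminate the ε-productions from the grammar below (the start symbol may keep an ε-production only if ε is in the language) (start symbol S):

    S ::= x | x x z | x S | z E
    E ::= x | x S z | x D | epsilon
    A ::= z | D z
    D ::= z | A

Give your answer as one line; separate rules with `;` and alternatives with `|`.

Nullable nonterminals: {E}.
ε ∉ L(G), so no ε-production is kept.
For each production, add variants omitting each subset of nullable occurrences: S → z E gives z E | z.

S ::= x | x x z | x S | z E | z; E ::= x | x S z | x D; A ::= z | D z; D ::= z | A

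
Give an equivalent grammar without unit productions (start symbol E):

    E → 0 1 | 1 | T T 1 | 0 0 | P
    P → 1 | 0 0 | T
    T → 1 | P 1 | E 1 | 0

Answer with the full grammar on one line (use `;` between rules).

E → 0 1 | 1 | T T 1 | 0 0 | P 1 | E 1 | 0; P → 1 | 0 0 | P 1 | E 1 | 0; T → 1 | P 1 | E 1 | 0

Unit pairs: E ⇒* {P, T}; P ⇒* {T}.
For every A with A ⇒* B via unit rules, add B's non-unit alternatives to A; then delete every rule of the form X → Y.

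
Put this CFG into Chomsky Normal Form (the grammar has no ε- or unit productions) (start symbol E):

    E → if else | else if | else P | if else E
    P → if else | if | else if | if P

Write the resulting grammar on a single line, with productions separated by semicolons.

E → X1 X2 | X2 X1 | X2 P | X1 Y1; P → X1 X2 | if | X2 X1 | X1 P; X1 → if; X2 → else; Y1 → X2 E

Introduce a nonterminal for each terminal appearing in a rule of length ≥ 2: X1 → if, X2 → else.
Binarize each right-hand side of length ≥ 3 by chaining fresh nonterminals (Y1, Y2, …): affected rules were E → X1 X2 E.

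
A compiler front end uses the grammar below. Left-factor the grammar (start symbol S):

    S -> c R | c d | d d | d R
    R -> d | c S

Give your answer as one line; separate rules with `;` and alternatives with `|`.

S -> c S' | d S''; R -> d | c S; S' -> R | d; S'' -> d | R

S has alternatives sharing prefix 'c': factor to S → c S' with S' → R | d.
S has alternatives sharing prefix 'd': factor to S → d S'' with S'' → d | R.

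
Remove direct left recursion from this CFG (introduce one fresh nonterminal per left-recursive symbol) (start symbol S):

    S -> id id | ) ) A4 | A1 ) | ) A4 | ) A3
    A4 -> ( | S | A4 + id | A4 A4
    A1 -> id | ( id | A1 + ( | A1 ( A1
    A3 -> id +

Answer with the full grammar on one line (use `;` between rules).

Directly left-recursive nonterminals: A4, A1.
For A4: α = {+ id, A4}, β = {(, S}. Rewrite as A4 → β A4' and A4' → α A4' | ε.
For A1: α = {+ (, ( A1}, β = {id, ( id}. Rewrite as A1 → β A1' and A1' → α A1' | ε.

S -> id id | ) ) A4 | A1 ) | ) A4 | ) A3; A4 -> ( A4' | S A4'; A1 -> id A1' | ( id A1'; A3 -> id +; A4' -> + id A4' | A4 A4' | ε; A1' -> + ( A1' | ( A1 A1' | ε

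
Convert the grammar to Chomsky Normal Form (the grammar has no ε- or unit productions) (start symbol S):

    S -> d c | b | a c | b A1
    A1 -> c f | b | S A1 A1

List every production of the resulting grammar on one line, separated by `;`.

S -> X1 X2 | b | X3 X2 | X4 A1; A1 -> X2 X5 | b | S Y1; X1 -> d; X2 -> c; X3 -> a; X4 -> b; X5 -> f; Y1 -> A1 A1

Introduce a nonterminal for each terminal appearing in a rule of length ≥ 2: X1 → d, X2 → c, X3 → a, X4 → b, X5 → f.
Binarize each right-hand side of length ≥ 3 by chaining fresh nonterminals (Y1, Y2, …): affected rules were A1 → S A1 A1.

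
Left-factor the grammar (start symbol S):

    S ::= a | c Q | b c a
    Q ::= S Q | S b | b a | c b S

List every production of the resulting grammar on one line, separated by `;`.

S ::= a | c Q | b c a; Q ::= b a | c b S | S Q'; Q' ::= Q | b

Q has alternatives sharing prefix 'S': factor to Q → S Q' with Q' → Q | b.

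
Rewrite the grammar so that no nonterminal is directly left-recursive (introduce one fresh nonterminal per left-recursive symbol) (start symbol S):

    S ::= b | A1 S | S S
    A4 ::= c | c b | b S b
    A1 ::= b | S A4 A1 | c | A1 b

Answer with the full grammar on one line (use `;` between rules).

Left recursion appears on S, A1.
For S: α = {S}, β = {b, A1 S}. Rewrite as S → β S' and S' → α S' | ε.
For A1: α = {b}, β = {b, S A4 A1, c}. Rewrite as A1 → β A1' and A1' → α A1' | ε.

S ::= b S' | A1 S S'; A4 ::= c | c b | b S b; A1 ::= b A1' | S A4 A1 A1' | c A1'; S' ::= S S' | ε; A1' ::= b A1' | ε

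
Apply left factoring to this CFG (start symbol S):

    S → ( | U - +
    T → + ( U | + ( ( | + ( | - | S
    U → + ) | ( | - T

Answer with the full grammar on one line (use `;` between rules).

S → ( | U - +; T → - | S | + ( T'; U → + ) | ( | - T; T' → U | ( | ε

T has alternatives sharing prefix '+ (': factor to T → + ( T' with T' → U | ( | ε.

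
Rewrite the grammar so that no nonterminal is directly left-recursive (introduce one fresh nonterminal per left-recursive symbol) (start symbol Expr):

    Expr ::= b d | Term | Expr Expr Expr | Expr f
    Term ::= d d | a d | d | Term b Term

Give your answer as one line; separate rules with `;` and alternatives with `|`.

Left recursion appears on Expr, Term.
For Expr: α = {Expr Expr, f}, β = {b d, Term}. Rewrite as Expr → β Expr1 and Expr1 → α Expr1 | ε.
For Term: α = {b Term}, β = {d d, a d, d}. Rewrite as Term → β Term1 and Term1 → α Term1 | ε.

Expr ::= b d Expr1 | Term Expr1; Term ::= d d Term1 | a d Term1 | d Term1; Expr1 ::= Expr Expr Expr1 | f Expr1 | ε; Term1 ::= b Term Term1 | ε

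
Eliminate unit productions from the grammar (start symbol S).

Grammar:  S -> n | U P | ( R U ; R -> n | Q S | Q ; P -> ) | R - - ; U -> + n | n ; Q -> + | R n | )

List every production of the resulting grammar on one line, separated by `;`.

S -> n | U P | ( R U; R -> + | R n | ) | n | Q S; P -> ) | R - -; U -> + n | n; Q -> + | R n | )

Unit pairs: R ⇒* {Q}.
Replace each nonterminal's rules with the union of the non-unit rules of every nonterminal it unit-derives.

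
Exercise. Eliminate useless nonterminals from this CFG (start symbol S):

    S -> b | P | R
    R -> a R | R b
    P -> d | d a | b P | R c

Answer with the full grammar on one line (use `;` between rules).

S -> b | P; P -> d | d a | b P

Generating nonterminals: {P, S}.
Reachable from S after that: {P, S}.
Removed useless symbols: {R} and every production mentioning them.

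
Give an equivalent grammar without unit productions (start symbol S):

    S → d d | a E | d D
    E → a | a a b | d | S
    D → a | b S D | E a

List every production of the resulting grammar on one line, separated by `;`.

Unit pairs: E ⇒* {S}.
Replace each nonterminal's rules with the union of the non-unit rules of every nonterminal it unit-derives.

S → d d | a E | d D; E → a | a a b | d | d d | a E | d D; D → a | b S D | E a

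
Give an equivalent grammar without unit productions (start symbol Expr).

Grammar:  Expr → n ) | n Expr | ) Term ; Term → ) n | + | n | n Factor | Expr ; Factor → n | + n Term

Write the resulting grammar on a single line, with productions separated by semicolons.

Expr → n ) | n Expr | ) Term; Term → ) n | + | n | n Factor | n ) | n Expr | ) Term; Factor → n | + n Term

Unit pairs: Term ⇒* {Expr}.
For each unit pair (A, B), copy every non-unit production of B to A, then drop all unit productions.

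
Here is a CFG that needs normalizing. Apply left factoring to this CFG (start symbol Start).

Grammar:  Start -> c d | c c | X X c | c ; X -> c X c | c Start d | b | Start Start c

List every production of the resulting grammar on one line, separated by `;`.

Start has alternatives sharing prefix 'c': factor to Start → c Start1 with Start1 → d | c | ε.
X has alternatives sharing prefix 'c': factor to X → c X1 with X1 → X c | Start d.

Start -> X X c | c Start1; X -> b | Start Start c | c X1; Start1 -> d | c | ε; X1 -> X c | Start d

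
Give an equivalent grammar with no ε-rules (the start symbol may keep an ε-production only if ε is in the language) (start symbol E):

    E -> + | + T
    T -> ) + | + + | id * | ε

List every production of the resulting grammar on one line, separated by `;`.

E -> + | + T; T -> ) + | + + | id *

Nullable set = {T}.
ε ∉ L(G), so no ε-production is kept.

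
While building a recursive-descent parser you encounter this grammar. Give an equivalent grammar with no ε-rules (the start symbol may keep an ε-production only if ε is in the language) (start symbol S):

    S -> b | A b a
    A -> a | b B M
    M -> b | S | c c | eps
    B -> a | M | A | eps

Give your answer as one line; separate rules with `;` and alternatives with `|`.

S -> b | A b a; A -> a | b B M | b B | b M | b; M -> b | S | c c; B -> a | M | A

Nullable nonterminals: {B, M}.
ε ∉ L(G), so no ε-production is kept.
Add the nullable-subset variants: A → b B M gives b B M | b B | b M | b.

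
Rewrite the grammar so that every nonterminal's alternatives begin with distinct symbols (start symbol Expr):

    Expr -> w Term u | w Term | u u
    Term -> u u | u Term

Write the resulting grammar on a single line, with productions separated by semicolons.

Expr -> u u | w Term Expr1; Term -> u Term1; Expr1 -> u | ε; Term1 -> u | Term

Expr has alternatives sharing prefix 'w Term': factor to Expr → w Term Expr1 with Expr1 → u | ε.
Term has alternatives sharing prefix 'u': factor to Term → u Term1 with Term1 → u | Term.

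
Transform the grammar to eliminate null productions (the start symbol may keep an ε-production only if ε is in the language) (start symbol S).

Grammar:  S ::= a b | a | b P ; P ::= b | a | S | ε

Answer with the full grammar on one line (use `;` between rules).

Nullable nonterminals: {P}.
ε ∉ L(G), so no ε-production is kept.
Add the nullable-subset variants: S → b P gives b P | b.

S ::= a b | a | b P | b; P ::= b | a | S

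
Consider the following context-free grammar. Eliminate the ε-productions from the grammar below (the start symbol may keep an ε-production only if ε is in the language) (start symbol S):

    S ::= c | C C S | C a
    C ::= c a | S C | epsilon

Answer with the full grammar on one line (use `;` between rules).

S ::= c | C C S | C S | C a | a; C ::= c a | S C | S

Nullable nonterminals: {C}.
ε ∉ L(G), so no ε-production is kept.
For each production, add variants omitting each subset of nullable occurrences: S → C C S gives C C S | C S. S → C a gives C a | a. C → S C gives S C | S.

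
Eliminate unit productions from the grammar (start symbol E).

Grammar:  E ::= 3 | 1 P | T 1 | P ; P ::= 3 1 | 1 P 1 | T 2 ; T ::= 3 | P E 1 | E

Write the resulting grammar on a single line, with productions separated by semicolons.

Unit pairs: E ⇒* {P}; T ⇒* {E, P}.
Replace each nonterminal's rules with the union of the non-unit rules of every nonterminal it unit-derives.

E ::= 3 | 1 P | T 1 | 3 1 | 1 P 1 | T 2; P ::= 3 1 | 1 P 1 | T 2; T ::= 3 | 1 P | T 1 | 3 1 | 1 P 1 | T 2 | P E 1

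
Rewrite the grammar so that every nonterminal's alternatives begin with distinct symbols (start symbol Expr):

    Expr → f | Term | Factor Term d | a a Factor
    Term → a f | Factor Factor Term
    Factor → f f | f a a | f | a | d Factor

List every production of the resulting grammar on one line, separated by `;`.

Expr → f | Term | Factor Term d | a a Factor; Term → a f | Factor Factor Term; Factor → a | d Factor | f Factor1; Factor1 → f | a a | epsilon

Factor has alternatives sharing prefix 'f': factor to Factor → f Factor1 with Factor1 → f | a a | ε.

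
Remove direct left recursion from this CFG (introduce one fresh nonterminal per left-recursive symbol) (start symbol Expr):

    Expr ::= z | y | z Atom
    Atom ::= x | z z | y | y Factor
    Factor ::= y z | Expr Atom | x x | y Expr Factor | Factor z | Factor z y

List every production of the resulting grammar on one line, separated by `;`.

Expr ::= z | y | z Atom; Atom ::= x | z z | y | y Factor; Factor ::= y z Factor1 | Expr Atom Factor1 | x x Factor1 | y Expr Factor Factor1; Factor1 ::= z Factor1 | z y Factor1 | ε

Factor is directly left-recursive.
For Factor: α = {z, z y}, β = {y z, Expr Atom, x x, y Expr Factor}. Rewrite as Factor → β Factor1 and Factor1 → α Factor1 | ε.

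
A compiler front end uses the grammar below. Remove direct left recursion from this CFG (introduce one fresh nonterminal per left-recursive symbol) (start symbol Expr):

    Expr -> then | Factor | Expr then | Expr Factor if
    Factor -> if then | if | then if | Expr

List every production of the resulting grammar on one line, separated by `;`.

Directly left-recursive nonterminal: Expr.
For Expr: α = {then, Factor if}, β = {then, Factor}. Rewrite as Expr → β Expr1 and Expr1 → α Expr1 | ε.

Expr -> then Expr1 | Factor Expr1; Factor -> if then | if | then if | Expr; Expr1 -> then Expr1 | Factor if Expr1 | eps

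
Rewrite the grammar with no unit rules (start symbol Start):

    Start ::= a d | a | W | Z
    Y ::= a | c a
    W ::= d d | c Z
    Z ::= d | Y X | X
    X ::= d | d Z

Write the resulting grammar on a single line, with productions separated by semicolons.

Unit pairs: Start ⇒* {W, X, Z}; Z ⇒* {X}.
For every A with A ⇒* B via unit rules, add B's non-unit alternatives to A; then delete every rule of the form X → Y.

Start ::= d | Y X | a d | a | d Z | d d | c Z; Y ::= a | c a; W ::= d d | c Z; Z ::= d | Y X | d Z; X ::= d | d Z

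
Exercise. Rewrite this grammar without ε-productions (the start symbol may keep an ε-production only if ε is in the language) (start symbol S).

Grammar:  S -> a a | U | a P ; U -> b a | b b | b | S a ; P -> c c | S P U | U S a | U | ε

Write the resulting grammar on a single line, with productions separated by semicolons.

Nullable set = {P}.
ε ∉ L(G), so no ε-production is kept.
Expand every rule over subsets of its nullable positions: S → a P gives a P | a. P → S P U gives S P U | S U.

S -> a a | U | a P | a; U -> b a | b b | b | S a; P -> c c | S P U | S U | U S a | U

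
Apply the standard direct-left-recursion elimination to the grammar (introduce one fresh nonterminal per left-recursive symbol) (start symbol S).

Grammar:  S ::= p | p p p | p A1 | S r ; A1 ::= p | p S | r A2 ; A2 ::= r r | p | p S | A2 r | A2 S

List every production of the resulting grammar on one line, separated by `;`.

Directly left-recursive nonterminals: S, A2.
For S: α = {r}, β = {p, p p p, p A1}. Rewrite as S → β S' and S' → α S' | ε.
For A2: α = {r, S}, β = {r r, p, p S}. Rewrite as A2 → β A2' and A2' → α A2' | ε.

S ::= p S' | p p p S' | p A1 S'; A1 ::= p | p S | r A2; A2 ::= r r A2' | p A2' | p S A2'; S' ::= r S' | ε; A2' ::= r A2' | S A2' | ε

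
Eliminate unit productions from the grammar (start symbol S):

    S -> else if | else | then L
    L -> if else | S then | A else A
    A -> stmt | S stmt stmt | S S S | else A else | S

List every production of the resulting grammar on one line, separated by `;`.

Unit pairs: A ⇒* {S}.
For every A with A ⇒* B via unit rules, add B's non-unit alternatives to A; then delete every rule of the form X → Y.

S -> else if | else | then L; L -> if else | S then | A else A; A -> else if | else | then L | stmt | S stmt stmt | S S S | else A else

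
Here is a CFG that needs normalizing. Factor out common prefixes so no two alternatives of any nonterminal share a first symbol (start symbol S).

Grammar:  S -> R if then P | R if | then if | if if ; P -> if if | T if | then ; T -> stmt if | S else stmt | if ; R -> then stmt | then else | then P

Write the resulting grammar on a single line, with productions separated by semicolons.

S -> then if | if if | R if S'; P -> if if | T if | then; T -> stmt if | S else stmt | if; R -> then R'; S' -> then P | ε; R' -> stmt | else | P

S has alternatives sharing prefix 'R if': factor to S → R if S' with S' → then P | ε.
R has alternatives sharing prefix 'then': factor to R → then R' with R' → stmt | else | P.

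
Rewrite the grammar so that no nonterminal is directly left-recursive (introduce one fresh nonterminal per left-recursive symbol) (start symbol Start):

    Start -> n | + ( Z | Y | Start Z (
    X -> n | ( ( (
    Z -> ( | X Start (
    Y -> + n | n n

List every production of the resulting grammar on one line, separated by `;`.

Start -> n Start1 | + ( Z Start1 | Y Start1; X -> n | ( ( (; Z -> ( | X Start (; Y -> + n | n n; Start1 -> Z ( Start1 | ε

Directly left-recursive nonterminal: Start.
For Start: α = {Z (}, β = {n, + ( Z, Y}. Rewrite as Start → β Start1 and Start1 → α Start1 | ε.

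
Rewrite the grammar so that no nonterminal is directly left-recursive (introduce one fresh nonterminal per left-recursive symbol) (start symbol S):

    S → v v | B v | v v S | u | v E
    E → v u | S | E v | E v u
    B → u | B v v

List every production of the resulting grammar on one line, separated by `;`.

S → v v | B v | v v S | u | v E; E → v u E' | S E'; B → u B'; E' → v E' | v u E' | epsilon; B' → v v B' | epsilon

E, B are directly left-recursive.
For E: α = {v, v u}, β = {v u, S}. Rewrite as E → β E' and E' → α E' | ε.
For B: α = {v v}, β = {u}. Rewrite as B → β B' and B' → α B' | ε.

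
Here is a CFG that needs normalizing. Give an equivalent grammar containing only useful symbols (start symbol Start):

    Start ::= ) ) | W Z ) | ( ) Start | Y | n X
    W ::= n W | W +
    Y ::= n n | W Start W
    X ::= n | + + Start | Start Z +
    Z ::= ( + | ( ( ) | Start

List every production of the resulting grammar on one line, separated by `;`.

Start ::= ) ) | ( ) Start | Y | n X; Y ::= n n; X ::= n | + + Start | Start Z +; Z ::= ( + | ( ( ) | Start

Generating nonterminals: {Start, X, Y, Z}.
Reachable from Start after that: {Start, X, Y, Z}.
Removed useless symbols: {W} and every production mentioning them.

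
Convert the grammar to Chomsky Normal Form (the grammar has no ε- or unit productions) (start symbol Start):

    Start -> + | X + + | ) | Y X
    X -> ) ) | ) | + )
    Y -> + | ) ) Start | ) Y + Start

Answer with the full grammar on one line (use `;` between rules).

Start -> + | X Y1 | ) | Y X; X -> X2 X2 | ) | X1 X2; Y -> + | X2 Y2 | X2 Y3; X1 -> +; X2 -> ); Y1 -> X1 X1; Y2 -> X2 Start; Y3 -> Y Y4; Y4 -> X1 Start

Introduce a nonterminal for each terminal appearing in a rule of length ≥ 2: X1 → +, X2 → ).
Binarize each right-hand side of length ≥ 3 by chaining fresh nonterminals (Y1, Y2, …): affected rules were Start → X X1 X1; Y → X2 X2 Start; Y → X2 Y X1 Start.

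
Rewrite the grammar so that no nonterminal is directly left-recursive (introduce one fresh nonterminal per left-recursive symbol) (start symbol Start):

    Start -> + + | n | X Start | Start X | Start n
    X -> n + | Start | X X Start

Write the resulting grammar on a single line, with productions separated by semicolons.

Directly left-recursive nonterminals: Start, X.
For Start: α = {X, n}, β = {+ +, n, X Start}. Rewrite as Start → β Start1 and Start1 → α Start1 | ε.
For X: α = {X Start}, β = {n +, Start}. Rewrite as X → β X1 and X1 → α X1 | ε.

Start -> + + Start1 | n Start1 | X Start Start1; X -> n + X1 | Start X1; Start1 -> X Start1 | n Start1 | epsilon; X1 -> X Start X1 | epsilon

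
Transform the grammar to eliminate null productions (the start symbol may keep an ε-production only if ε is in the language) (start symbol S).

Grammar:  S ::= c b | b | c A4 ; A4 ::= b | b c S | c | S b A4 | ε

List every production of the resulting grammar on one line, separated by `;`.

Nullable set = {A4}.
ε ∉ L(G), so no ε-production is kept.
Expand every rule over subsets of its nullable positions: S → c A4 gives c A4 | c. A4 → S b A4 gives S b A4 | S b.

S ::= c b | b | c A4 | c; A4 ::= b | b c S | c | S b A4 | S b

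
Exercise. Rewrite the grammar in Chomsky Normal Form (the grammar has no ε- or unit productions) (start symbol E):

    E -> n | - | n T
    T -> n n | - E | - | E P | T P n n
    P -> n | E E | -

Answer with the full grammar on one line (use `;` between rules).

Introduce a nonterminal for each terminal appearing in a rule of length ≥ 2: X1 → n, X2 → -.
Binarize each right-hand side of length ≥ 3 by chaining fresh nonterminals (Y1, Y2, …): affected rules were T → T P X1 X1.

E -> n | - | X1 T; T -> X1 X1 | X2 E | - | E P | T Y1; P -> n | E E | -; X1 -> n; X2 -> -; Y1 -> P Y2; Y2 -> X1 X1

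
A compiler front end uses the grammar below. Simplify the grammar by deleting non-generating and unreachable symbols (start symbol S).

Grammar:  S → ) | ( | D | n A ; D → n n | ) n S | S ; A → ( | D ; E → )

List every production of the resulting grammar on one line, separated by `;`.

S → ) | ( | D | n A; D → n n | ) n S | S; A → ( | D

Generating nonterminals: {A, D, E, S}.
Reachable from S after that: {A, D, S}.
Removed useless symbols: {E} and every production mentioning them.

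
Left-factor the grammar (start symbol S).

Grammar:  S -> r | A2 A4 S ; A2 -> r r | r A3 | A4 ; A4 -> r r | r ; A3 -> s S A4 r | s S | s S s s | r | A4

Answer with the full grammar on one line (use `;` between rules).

A2 has alternatives sharing prefix 'r': factor to A2 → r A2' with A2' → r | A3.
A4 has alternatives sharing prefix 'r': factor to A4 → r A4' with A4' → r | ε.
A3 has alternatives sharing prefix 's S': factor to A3 → s S A3' with A3' → A4 r | ε | s s.

S -> r | A2 A4 S; A2 -> A4 | r A2'; A4 -> r A4'; A3 -> r | A4 | s S A3'; A2' -> r | A3; A4' -> r | ε; A3' -> A4 r | ε | s s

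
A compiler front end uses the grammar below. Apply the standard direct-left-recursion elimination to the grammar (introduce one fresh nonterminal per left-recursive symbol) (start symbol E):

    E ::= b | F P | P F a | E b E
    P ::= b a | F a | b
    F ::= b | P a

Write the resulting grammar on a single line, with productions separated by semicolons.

E is directly left-recursive.
For E: α = {b E}, β = {b, F P, P F a}. Rewrite as E → β E' and E' → α E' | ε.

E ::= b E' | F P E' | P F a E'; P ::= b a | F a | b; F ::= b | P a; E' ::= b E E' | eps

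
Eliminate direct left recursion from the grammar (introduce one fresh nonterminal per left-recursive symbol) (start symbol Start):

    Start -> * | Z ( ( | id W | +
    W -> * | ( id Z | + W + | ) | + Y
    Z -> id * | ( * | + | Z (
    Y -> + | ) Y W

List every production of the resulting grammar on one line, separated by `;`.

Directly left-recursive nonterminal: Z.
For Z: α = {(}, β = {id *, ( *, +}. Rewrite as Z → β Z1 and Z1 → α Z1 | ε.

Start -> * | Z ( ( | id W | +; W -> * | ( id Z | + W + | ) | + Y; Z -> id * Z1 | ( * Z1 | + Z1; Y -> + | ) Y W; Z1 -> ( Z1 | ε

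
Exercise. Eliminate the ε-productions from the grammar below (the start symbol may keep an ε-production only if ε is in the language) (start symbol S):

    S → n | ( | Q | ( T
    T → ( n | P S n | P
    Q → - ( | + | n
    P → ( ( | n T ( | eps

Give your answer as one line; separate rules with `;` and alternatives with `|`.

Nullable set = {P, T}.
ε ∉ L(G), so no ε-production is kept.
Expand every rule over subsets of its nullable positions: T → P S n gives P S n | S n. P → n T ( gives n T ( | n (.

S → n | ( | Q | ( T; T → ( n | P S n | S n | P; Q → - ( | + | n; P → ( ( | n T ( | n (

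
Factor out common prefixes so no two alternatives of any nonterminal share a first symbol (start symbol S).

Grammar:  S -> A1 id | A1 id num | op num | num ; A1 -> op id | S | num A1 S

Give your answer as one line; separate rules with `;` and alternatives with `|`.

S has alternatives sharing prefix 'A1 id': factor to S → A1 id S' with S' → ε | num.

S -> op num | num | A1 id S'; A1 -> op id | S | num A1 S; S' -> ε | num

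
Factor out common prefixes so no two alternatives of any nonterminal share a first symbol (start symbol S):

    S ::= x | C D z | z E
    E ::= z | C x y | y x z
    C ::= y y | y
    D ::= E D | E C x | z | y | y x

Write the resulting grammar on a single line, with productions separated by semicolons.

C has alternatives sharing prefix 'y': factor to C → y C' with C' → y | ε.
D has alternatives sharing prefix 'E': factor to D → E D' with D' → D | C x.
D has alternatives sharing prefix 'y': factor to D → y D'' with D'' → ε | x.

S ::= x | C D z | z E; E ::= z | C x y | y x z; C ::= y C'; D ::= z | E D' | y D''; C' ::= y | ε; D' ::= D | C x; D'' ::= ε | x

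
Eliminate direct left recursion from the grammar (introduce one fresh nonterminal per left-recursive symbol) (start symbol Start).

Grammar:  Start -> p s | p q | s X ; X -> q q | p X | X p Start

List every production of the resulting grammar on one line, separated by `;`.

Left recursion appears on X.
For X: α = {p Start}, β = {q q, p X}. Rewrite as X → β X1 and X1 → α X1 | ε.

Start -> p s | p q | s X; X -> q q X1 | p X X1; X1 -> p Start X1 | ε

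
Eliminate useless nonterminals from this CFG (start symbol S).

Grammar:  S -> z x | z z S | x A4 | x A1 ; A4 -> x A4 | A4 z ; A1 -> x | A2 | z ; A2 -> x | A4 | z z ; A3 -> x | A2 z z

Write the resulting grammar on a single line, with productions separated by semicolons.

S -> z x | z z S | x A1; A1 -> x | A2 | z; A2 -> x | z z

Generating nonterminals: {A1, A2, A3, S}.
Reachable from S after that: {A1, A2, S}.
Removed useless symbols: {A3, A4} and every production mentioning them.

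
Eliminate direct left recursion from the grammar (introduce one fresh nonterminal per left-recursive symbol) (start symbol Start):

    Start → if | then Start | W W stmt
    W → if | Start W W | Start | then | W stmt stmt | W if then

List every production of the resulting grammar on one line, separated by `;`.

Start → if | then Start | W W stmt; W → if W1 | Start W W W1 | Start W1 | then W1; W1 → stmt stmt W1 | if then W1 | ε

Directly left-recursive nonterminal: W.
For W: α = {stmt stmt, if then}, β = {if, Start W W, Start, then}. Rewrite as W → β W1 and W1 → α W1 | ε.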